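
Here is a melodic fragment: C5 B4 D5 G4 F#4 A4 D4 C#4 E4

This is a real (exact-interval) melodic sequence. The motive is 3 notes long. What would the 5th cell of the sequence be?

E3 D#3 F#3

Taking 3-note groups, the heads are C5, G4, D4: the pattern moves down a 4th.
Carrying on: A3 → E3.
From E3 the exact shape gives E3 D#3 F#3.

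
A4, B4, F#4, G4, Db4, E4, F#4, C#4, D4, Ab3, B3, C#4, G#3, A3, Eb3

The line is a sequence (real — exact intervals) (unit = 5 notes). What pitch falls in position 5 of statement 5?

With 5-note cells, note 5 of each statement runs Db4, Ab3, Eb3.
Carrying that down a 4th forward: Bb2 → F2.

F2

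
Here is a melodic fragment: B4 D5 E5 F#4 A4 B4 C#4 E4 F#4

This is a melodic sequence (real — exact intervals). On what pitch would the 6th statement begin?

A#2

Taking 3-note groups, the heads are B4, F#4, C#4: the pattern moves down a 4th.
Extending the heads down a 4th: G#3 → D#3 → A#2.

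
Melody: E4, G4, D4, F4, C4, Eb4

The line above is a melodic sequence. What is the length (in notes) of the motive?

2

6 notes total. Splitting into 3 groups of 2:
E4 G4 | D4 F4 | C4 Eb4
Each cell is the previous one down a 2nd — so the unit is 2 notes.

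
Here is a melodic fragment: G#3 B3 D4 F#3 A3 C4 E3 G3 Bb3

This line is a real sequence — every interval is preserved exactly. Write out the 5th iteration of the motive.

C3 Eb3 Gb3

Unit = 3 notes; the statements start on G#3, F#3, E3, moving down a 2nd each time.
Continuing the starts: D3 → C3.
From C3 the exact shape gives C3 Eb3 Gb3.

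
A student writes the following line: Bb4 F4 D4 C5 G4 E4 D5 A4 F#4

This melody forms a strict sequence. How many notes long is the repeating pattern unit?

3

There are 9 notes; a 3-note unit gives 3 cells:
Bb4 F4 D4 | C5 G4 E4 | D5 A4 F#4
Every group is a transposition up a 2nd of the one before; no shorter unit works.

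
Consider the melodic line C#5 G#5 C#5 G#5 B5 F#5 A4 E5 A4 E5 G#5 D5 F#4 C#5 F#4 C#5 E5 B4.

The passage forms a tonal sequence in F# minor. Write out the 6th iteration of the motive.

With a 6-note motive the entries are C#5, A4, F#4, each down a 3rd from the previous.
Carrying on: D4 → B3 → G#3.
So cell 6 is G#3 D4 G#3 D4 F#4 C#4.

G#3 D4 G#3 D4 F#4 C#4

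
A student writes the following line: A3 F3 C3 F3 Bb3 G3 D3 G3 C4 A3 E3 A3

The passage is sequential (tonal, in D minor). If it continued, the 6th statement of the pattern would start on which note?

Unit = 4 notes; the statements start on A3, Bb3, C4, moving up a 2nd each time.
Continuing: D4 → E4 → F4. Statement 6 starts on F4.

F4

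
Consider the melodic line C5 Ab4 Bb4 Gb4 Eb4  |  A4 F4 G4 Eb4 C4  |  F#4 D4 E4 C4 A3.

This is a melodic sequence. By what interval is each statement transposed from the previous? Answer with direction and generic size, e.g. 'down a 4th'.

down a 3rd

Unit = 5 notes; the statements start on C5, A4, F#4, moving down a 3rd each time.
From C5 to A4: down a 3rd.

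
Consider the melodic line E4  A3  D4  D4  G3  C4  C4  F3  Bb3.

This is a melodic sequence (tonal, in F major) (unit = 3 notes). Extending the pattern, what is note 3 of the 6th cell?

With 3-note cells, note 3 of each statement runs D4, C4, Bb3.
Each moves down a 2nd. Continuing: A3 → G3 → F3.

F3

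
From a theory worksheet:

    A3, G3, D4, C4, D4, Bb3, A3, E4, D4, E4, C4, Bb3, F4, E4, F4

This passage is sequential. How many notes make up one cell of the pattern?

5

Try groups of 5 (3 cells in 15 notes):
A3 G3 D4 C4 D4 | Bb3 A3 E4 D4 E4 | C4 Bb3 F4 E4 F4
That's a consistent up a 2nd shift per cell, and no other grouping gives one.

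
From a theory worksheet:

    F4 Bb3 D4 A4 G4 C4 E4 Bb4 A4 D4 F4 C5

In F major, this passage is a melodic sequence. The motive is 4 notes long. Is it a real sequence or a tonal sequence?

Every note is diatonic to F major.
Cell 1 has +7 semitones from note 3 to 4, but cell 2 has +6 — the interval quality changes while the contour stays the same, which is the hallmark of a tonal sequence.

tonal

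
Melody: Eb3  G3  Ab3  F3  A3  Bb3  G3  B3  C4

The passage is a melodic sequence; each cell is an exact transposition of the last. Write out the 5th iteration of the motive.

With a 3-note motive the entries are Eb3, F3, G3, each up a 2nd from the previous.
Extending up a 2nd: A3 → B3.
Statement 5 starts on B3 and keeps the same exact contour: B3 D#4 E4.

B3 D#4 E4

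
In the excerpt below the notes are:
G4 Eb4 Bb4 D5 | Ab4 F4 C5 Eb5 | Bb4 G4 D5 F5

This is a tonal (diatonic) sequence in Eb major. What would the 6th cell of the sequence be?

Eb5 C5 G5 Bb5

Unit = 4 notes; the statements start on G4, Ab4, Bb4, moving up a 2nd each time.
Continuing the starts: C5 → D5 → Eb5.
Statement 6 starts on Eb5 and keeps the same diatonic contour: Eb5 C5 G5 Bb5.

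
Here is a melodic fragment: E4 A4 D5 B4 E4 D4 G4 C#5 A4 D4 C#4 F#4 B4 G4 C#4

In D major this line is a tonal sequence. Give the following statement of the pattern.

B3 E4 A4 F#4 B3

With a 5-note motive the entries are E4, D4, C#4, each down a 2nd from the previous.
Statement 4 starts on B3 and keeps the same diatonic contour: B3 E4 A4 F#4 B3.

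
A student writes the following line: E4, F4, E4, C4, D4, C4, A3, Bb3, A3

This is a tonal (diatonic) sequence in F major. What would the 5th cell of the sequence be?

The 3-note cells begin on E4, C4, A3 — each down a 3rd from the last.
Extending down a 3rd: F3 → D3.
So cell 5 is D3 E3 D3.

D3 E3 D3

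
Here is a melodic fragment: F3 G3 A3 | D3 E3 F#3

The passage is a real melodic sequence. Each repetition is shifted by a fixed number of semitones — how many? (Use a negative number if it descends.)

-3

With a 3-note motive the entries are F3, D3, each down a 3rd from the previous.
F3 to D3 spans -3 semitones.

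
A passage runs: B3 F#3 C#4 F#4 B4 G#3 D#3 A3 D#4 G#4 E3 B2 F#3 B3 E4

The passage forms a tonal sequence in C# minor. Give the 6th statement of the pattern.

With a 5-note motive the entries are B3, G#3, E3, each down a 3rd from the previous.
Carrying on: C#3 → A2 → F#2.
Statement 6 starts on F#2 and keeps the same diatonic contour: F#2 C#2 G#2 C#3 F#3.

F#2 C#2 G#2 C#3 F#3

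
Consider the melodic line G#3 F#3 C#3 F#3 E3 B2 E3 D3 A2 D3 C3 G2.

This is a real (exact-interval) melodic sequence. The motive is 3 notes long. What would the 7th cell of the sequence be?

With a 3-note motive the entries are G#3, F#3, E3, D3, each down a 2nd from the previous.
Carrying on: C3 → Bb2 → Ab2.
Statement 7 starts on Ab2 and keeps the same exact contour: Ab2 Gb2 Db2.

Ab2 Gb2 Db2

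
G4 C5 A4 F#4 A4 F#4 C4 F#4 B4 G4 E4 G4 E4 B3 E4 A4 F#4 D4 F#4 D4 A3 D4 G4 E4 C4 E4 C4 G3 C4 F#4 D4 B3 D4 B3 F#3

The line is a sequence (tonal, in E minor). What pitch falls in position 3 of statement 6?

The unit is 7 notes. Position-3 pitches of the 5 shown cells: A4, G4, F#4, E4, D4.
Each moves down a 2nd; the next is C4.

C4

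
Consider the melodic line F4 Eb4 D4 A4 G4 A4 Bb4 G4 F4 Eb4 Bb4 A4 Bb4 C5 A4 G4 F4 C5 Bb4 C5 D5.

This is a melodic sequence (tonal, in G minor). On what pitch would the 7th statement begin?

The 7-note cells begin on F4, G4, A4 — each up a 2nd from the last.
Continuing: Bb4 → C5 → D5 → Eb5. Statement 7 starts on Eb5.

Eb5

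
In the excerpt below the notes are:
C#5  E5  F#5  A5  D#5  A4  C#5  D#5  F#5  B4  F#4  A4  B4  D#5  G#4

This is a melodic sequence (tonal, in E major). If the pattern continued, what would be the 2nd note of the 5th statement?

Grouping in 5s, the 2nd note of each cell is E5, C#5, A4.
Carrying that down a 3rd forward: F#4 → D#4.

D#4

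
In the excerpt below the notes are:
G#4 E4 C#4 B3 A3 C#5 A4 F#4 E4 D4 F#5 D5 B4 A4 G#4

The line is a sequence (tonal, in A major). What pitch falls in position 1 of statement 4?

B5

Grouping in 5s, the 1st note of each cell is G#4, C#5, F#5.
One more up a 4th gives B5.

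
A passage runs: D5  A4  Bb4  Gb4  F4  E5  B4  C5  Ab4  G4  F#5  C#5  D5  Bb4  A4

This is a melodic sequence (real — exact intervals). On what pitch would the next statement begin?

G#5

With a 5-note motive the entries are D5, E5, F#5, each up a 2nd from the previous.
The next head, up a 2nd from F#5, is G#5.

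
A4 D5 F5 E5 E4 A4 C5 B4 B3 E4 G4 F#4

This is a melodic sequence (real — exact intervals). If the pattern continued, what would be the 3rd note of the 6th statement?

With 4-note cells, note 3 of each statement runs F5, C5, G4.
Carrying that down a 4th forward: D4 → A3 → E3.

E3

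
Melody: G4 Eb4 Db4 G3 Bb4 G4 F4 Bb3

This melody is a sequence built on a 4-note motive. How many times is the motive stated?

8 notes in groups of 4 gives 8/4 = 2 statements.
Starts: G4, Bb4 — each up a 3rd.

2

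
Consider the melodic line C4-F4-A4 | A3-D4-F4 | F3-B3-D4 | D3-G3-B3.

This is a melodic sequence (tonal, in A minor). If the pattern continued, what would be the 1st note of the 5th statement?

B2

With 3-note cells, note 1 of each statement runs C4, A3, F3, D3.
One more down a 3rd gives B2.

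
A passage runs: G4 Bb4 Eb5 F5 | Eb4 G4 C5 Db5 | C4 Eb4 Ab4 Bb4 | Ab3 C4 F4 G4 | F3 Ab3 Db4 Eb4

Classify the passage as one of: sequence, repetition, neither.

Each 4-note cell is the previous one transposed down a 3rd.

sequence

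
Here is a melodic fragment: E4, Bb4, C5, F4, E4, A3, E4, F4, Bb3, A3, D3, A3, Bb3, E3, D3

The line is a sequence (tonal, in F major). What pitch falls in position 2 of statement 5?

The unit is 5 notes. Position-2 pitches of the 3 shown cells: Bb4, E4, A3.
Carrying that down a 5th forward: D3 → G2.

G2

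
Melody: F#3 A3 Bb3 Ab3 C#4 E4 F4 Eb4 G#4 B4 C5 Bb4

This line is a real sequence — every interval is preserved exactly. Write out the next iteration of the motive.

D#5 F#5 G5 F5

Taking 4-note groups, the heads are F#3, C#4, G#4: the pattern moves up a 5th.
From D#5 the exact shape gives D#5 F#5 G5 F5.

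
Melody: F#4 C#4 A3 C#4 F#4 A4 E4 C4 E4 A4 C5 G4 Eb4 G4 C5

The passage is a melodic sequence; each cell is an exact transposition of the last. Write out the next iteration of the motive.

Unit = 5 notes; the statements start on F#4, A4, C5, moving up a 3rd each time.
So cell 4 is Eb5 Bb4 Gb4 Bb4 Eb5.

Eb5 Bb4 Gb4 Bb4 Eb5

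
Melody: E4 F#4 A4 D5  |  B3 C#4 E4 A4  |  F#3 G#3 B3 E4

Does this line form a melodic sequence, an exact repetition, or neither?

Each 4-note cell is the previous one transposed down a 4th.

sequence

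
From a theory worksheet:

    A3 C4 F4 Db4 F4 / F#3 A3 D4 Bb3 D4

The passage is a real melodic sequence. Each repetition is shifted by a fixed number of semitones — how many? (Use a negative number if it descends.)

Taking 5-note groups, the heads are A3, F#3: the pattern moves down a 3rd.
A3→F#3 is 54 − 57 = -3 semitones.

-3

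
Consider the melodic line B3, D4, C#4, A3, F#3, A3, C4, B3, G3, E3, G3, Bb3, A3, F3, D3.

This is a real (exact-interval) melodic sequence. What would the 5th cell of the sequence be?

Eb3 Gb3 F3 Db3 Bb2

The 5-note cells begin on B3, A3, G3 — each down a 2nd from the last.
Extending down a 2nd: F3 → Eb3.
So cell 5 is Eb3 Gb3 F3 Db3 Bb2.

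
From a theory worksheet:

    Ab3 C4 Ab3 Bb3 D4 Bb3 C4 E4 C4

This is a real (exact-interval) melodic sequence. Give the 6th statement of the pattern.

F#4 A#4 F#4

With a 3-note motive the entries are Ab3, Bb3, C4, each up a 2nd from the previous.
Continuing the starts: D4 → E4 → F#4.
From F#4 the exact shape gives F#4 A#4 F#4.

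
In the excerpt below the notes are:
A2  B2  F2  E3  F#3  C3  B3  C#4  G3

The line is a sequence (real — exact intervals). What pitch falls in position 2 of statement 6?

The unit is 3 notes. Position-2 pitches of the 3 shown cells: B2, F#3, C#4.
Each moves up a 5th. Continuing: G#4 → D#5 → A#5.

A#5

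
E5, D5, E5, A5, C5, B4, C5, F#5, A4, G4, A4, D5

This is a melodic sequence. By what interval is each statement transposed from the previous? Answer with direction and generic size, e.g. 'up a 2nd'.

down a 3rd

Unit = 4 notes; the statements start on E5, C5, A4, moving down a 3rd each time.
From E5 to C5: down a 3rd.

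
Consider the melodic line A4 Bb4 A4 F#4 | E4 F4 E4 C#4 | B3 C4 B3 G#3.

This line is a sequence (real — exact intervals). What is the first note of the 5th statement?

C#3

With a 4-note motive the entries are A4, E4, B3, each down a 4th from the previous.
Continuing: F#3 → C#3. Statement 5 starts on C#3.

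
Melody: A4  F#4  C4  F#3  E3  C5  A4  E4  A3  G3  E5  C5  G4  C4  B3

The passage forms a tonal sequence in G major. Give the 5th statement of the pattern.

With a 5-note motive the entries are A4, C5, E5, each up a 3rd from the previous.
Continuing the starts: G5 → B5.
So cell 5 is B5 G5 D5 G4 F#4.

B5 G5 D5 G4 F#4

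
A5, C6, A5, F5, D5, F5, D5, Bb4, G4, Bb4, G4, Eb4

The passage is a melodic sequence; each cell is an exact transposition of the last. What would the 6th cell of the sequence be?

Unit = 4 notes; the statements start on A5, D5, G4, moving down a 5th each time.
Extending down a 5th: C4 → F3 → Bb2.
So cell 6 is Bb2 Db3 Bb2 Gb2.

Bb2 Db3 Bb2 Gb2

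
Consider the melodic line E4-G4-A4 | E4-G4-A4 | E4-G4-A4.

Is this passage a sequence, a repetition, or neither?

Each 3-note cell is identical (E4 G4 A4), restated at the same pitch.

repetition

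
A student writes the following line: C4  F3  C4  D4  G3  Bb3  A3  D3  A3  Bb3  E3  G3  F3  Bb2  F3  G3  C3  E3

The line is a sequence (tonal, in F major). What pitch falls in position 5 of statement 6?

D2

With 6-note cells, note 5 of each statement runs G3, E3, C3.
Carrying that down a 3rd forward: A2 → F2 → D2.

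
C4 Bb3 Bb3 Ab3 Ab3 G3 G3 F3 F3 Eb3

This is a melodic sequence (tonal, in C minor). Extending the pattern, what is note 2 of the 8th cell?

The unit is 2 notes. Position-2 pitches of the 5 shown cells: Bb3, Ab3, G3, F3, Eb3.
Extending down a 2nd: D3 → C3 → Bb2.

Bb2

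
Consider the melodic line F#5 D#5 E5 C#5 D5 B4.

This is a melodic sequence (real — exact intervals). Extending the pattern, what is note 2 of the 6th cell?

With 2-note cells, note 2 of each statement runs D#5, C#5, B4.
Carrying that down a 2nd forward: A4 → G4 → F4.

F4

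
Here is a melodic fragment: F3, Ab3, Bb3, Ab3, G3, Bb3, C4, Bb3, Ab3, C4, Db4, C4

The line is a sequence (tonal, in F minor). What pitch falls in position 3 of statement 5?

F4

The unit is 4 notes. Position-3 pitches of the 3 shown cells: Bb3, C4, Db4.
Each moves up a 2nd. Continuing: Eb4 → F4.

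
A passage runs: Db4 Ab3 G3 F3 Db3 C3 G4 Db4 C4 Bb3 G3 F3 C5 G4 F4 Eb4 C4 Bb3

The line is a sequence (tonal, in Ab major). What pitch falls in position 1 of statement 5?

Bb5

The unit is 6 notes. Position-1 pitches of the 3 shown cells: Db4, G4, C5.
Carrying that up a 4th forward: F5 → Bb5.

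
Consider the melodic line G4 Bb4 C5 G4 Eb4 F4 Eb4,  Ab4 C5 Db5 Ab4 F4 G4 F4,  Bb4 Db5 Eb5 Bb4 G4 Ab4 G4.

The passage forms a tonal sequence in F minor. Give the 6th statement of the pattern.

Eb5 G5 Ab5 Eb5 C5 Db5 C5

With a 7-note motive the entries are G4, Ab4, Bb4, each up a 2nd from the previous.
Carrying on: C5 → Db5 → Eb5.
So cell 6 is Eb5 G5 Ab5 Eb5 C5 Db5 C5.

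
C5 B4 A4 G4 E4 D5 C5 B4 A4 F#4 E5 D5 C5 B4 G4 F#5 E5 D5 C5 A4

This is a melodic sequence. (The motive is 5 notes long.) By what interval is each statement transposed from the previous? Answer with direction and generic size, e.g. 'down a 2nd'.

up a 2nd

The 5-note cells begin on C5, D5, E5, F#5 — each up a 2nd from the last.
From C5 to D5: up a 2nd.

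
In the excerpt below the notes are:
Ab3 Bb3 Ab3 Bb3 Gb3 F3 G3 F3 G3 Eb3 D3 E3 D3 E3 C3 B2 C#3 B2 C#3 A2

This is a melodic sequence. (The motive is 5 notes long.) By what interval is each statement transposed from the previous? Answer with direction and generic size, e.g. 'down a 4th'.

down a 3rd

Unit = 5 notes; the statements start on Ab3, F3, D3, B2, moving down a 3rd each time.
From Ab3 to F3: down a 3rd.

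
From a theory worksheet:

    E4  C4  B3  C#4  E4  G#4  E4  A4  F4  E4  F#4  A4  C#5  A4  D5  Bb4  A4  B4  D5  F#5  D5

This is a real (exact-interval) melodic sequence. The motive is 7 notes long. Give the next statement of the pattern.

G5 Eb5 D5 E5 G5 B5 G5

With a 7-note motive the entries are E4, A4, D5, each up a 4th from the previous.
From G5 the exact shape gives G5 Eb5 D5 E5 G5 B5 G5.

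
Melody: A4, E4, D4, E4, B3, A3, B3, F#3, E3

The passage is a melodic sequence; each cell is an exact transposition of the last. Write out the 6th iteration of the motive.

G#2 D#2 C#2

Unit = 3 notes; the statements start on A4, E4, B3, moving down a 4th each time.
Carrying on: F#3 → C#3 → G#2.
Statement 6 starts on G#2 and keeps the same exact contour: G#2 D#2 C#2.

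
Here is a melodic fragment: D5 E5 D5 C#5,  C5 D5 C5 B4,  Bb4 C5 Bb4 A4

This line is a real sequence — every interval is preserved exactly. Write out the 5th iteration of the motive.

Unit = 4 notes; the statements start on D5, C5, Bb4, moving down a 2nd each time.
Continuing the starts: Ab4 → Gb4.
From Gb4 the exact shape gives Gb4 Ab4 Gb4 F4.

Gb4 Ab4 Gb4 F4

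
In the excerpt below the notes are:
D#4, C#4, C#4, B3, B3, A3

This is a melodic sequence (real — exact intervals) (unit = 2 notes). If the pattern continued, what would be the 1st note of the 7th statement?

Grouping in 2s, the 1st note of each cell is D#4, C#4, B3.
Each moves down a 2nd. Continuing: A3 → G3 → F3 → Eb3.

Eb3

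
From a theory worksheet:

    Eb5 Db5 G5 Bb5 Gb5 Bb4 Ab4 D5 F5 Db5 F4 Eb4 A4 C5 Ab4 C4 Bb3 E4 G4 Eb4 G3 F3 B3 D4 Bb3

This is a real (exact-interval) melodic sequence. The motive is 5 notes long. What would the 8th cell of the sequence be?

E2 D2 G#2 B2 G2

Taking 5-note groups, the heads are Eb5, Bb4, F4, C4, G3: the pattern moves down a 4th.
Extending down a 4th: D3 → A2 → E2.
From E2 the exact shape gives E2 D2 G#2 B2 G2.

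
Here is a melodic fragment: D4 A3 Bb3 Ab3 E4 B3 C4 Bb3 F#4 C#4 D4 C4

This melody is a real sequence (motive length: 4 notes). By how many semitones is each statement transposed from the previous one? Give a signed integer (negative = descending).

The 4-note cells begin on D4, E4, F#4 — each up a 2nd from the last.
D4→E4 is 64 − 62 = 2 semitones.

2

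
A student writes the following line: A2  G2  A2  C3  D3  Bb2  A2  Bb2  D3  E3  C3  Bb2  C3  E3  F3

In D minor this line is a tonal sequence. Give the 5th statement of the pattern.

The 5-note cells begin on A2, Bb2, C3 — each up a 2nd from the last.
Extending up a 2nd: D3 → E3.
Statement 5 starts on E3 and keeps the same diatonic contour: E3 D3 E3 G3 A3.

E3 D3 E3 G3 A3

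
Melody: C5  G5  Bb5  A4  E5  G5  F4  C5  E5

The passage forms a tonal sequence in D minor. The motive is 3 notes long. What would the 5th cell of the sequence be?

Taking 3-note groups, the heads are C5, A4, F4: the pattern moves down a 3rd.
Extending down a 3rd: D4 → Bb3.
Statement 5 starts on Bb3 and keeps the same diatonic contour: Bb3 F4 A4.

Bb3 F4 A4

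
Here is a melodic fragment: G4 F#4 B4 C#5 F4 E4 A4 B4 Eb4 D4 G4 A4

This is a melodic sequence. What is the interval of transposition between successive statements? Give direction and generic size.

The 4-note cells begin on G4, F4, Eb4 — each down a 2nd from the last.
From G4 to F4: down a 2nd.

down a 2nd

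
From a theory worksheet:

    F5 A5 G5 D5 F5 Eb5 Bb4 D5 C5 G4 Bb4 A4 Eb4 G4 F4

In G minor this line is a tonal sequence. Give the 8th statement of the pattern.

F3 A3 G3

The 3-note cells begin on F5, D5, Bb4, G4, Eb4 — each down a 3rd from the last.
Extending down a 3rd: C4 → A3 → F3.
Statement 8 starts on F3 and keeps the same diatonic contour: F3 A3 G3.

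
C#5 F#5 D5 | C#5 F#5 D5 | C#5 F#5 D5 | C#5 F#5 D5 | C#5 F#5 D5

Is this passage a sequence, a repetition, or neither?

repetition

Each 3-note cell is identical (C#5 F#5 D5), restated at the same pitch.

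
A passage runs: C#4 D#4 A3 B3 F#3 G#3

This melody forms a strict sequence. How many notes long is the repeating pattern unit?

2

Try groups of 2 (3 cells in 6 notes):
C#4 D#4 | A3 B3 | F#3 G#3
Every group is a transposition down a 3rd of the one before; no shorter unit works.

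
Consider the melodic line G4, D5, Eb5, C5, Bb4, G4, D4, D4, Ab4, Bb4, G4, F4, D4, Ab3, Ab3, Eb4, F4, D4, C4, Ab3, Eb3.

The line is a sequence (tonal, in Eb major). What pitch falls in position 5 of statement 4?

G3

With 7-note cells, note 5 of each statement runs Bb4, F4, C4.
One more down a 4th gives G3.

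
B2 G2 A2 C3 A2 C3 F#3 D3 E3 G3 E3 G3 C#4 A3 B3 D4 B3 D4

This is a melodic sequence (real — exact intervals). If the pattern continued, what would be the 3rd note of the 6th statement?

With 6-note cells, note 3 of each statement runs A2, E3, B3.
Each moves up a 5th. Continuing: F#4 → C#5 → G#5.

G#5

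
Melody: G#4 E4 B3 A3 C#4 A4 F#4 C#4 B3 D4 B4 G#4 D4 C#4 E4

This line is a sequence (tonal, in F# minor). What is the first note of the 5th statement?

D5

With a 5-note motive the entries are G#4, A4, B4, each up a 2nd from the previous.
Extending the heads up a 2nd: C#5 → D5.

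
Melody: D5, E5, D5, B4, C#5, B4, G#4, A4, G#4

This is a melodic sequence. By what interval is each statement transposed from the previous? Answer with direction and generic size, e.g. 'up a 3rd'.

down a 3rd

With a 3-note motive the entries are D5, B4, G#4, each down a 3rd from the previous.
D5 to B4 is down a 3rd.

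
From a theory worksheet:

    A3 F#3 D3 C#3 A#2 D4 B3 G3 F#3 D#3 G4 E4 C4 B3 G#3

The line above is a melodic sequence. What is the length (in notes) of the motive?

5

Try groups of 5 (3 cells in 15 notes):
A3 F#3 D3 C#3 A#2 | D4 B3 G3 F#3 D#3 | G4 E4 C4 B3 G#3
Every group is a transposition up a 4th of the one before; no shorter unit works.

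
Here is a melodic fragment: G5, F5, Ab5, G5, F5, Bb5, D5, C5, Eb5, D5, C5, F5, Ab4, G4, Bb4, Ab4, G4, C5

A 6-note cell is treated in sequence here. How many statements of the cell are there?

18 notes in groups of 6 gives 18/6 = 3 statements.
Starts: G5, D5, Ab4 — each down a 4th.

3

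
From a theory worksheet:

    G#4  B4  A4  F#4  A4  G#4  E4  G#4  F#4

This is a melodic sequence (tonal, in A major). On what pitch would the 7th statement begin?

The 3-note cells begin on G#4, F#4, E4 — each down a 2nd from the last.
Extending the heads down a 2nd: D4 → C#4 → B3 → A3.

A3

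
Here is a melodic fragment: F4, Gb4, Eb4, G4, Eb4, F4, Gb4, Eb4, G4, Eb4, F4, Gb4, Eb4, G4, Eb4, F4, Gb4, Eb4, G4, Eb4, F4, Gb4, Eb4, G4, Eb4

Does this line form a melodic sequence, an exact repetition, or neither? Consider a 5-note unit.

repetition

Each 5-note cell is identical (F4 Gb4 Eb4 G4 Eb4), restated at the same pitch.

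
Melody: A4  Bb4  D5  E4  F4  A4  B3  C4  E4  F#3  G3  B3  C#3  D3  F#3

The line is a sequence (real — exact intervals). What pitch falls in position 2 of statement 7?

E2

Grouping in 3s, the 2nd note of each cell is Bb4, F4, C4, G3, D3.
Carrying that down a 4th forward: A2 → E2.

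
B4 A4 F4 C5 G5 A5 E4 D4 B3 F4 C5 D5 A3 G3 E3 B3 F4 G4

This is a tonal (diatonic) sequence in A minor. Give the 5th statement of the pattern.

G2 F2 D2 A2 E3 F3

The 6-note cells begin on B4, E4, A3 — each down a 5th from the last.
Carrying on: D3 → G2.
From G2 the diatonic shape gives G2 F2 D2 A2 E3 F3.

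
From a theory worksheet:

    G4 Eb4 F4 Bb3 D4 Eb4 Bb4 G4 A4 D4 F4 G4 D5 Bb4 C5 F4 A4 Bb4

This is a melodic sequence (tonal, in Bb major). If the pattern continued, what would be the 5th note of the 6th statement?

G5

The unit is 6 notes. Position-5 pitches of the 3 shown cells: D4, F4, A4.
Each moves up a 3rd. Continuing: C5 → Eb5 → G5.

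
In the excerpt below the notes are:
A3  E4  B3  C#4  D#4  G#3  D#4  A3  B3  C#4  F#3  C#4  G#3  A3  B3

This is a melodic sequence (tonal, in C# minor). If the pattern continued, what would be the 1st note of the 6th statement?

Grouping in 5s, the 1st note of each cell is A3, G#3, F#3.
Carrying that down a 2nd forward: E3 → D#3 → C#3.

C#3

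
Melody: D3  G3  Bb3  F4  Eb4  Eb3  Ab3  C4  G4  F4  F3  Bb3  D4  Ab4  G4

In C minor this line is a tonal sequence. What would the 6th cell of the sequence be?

Bb3 Eb4 G4 D5 C5

The 5-note cells begin on D3, Eb3, F3 — each up a 2nd from the last.
Extending up a 2nd: G3 → Ab3 → Bb3.
So cell 6 is Bb3 Eb4 G4 D5 C5.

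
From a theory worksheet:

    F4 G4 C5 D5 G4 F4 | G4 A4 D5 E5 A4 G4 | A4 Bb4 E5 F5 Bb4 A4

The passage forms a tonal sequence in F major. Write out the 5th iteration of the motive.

C5 D5 G5 A5 D5 C5

Taking 6-note groups, the heads are F4, G4, A4: the pattern moves up a 2nd.
Carrying on: Bb4 → C5.
From C5 the diatonic shape gives C5 D5 G5 A5 D5 C5.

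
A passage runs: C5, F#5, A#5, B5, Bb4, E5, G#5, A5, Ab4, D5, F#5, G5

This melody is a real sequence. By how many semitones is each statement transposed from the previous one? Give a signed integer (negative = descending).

With a 4-note motive the entries are C5, Bb4, Ab4, each down a 2nd from the previous.
Counting half-steps from C5 to Bb4: -2.

-2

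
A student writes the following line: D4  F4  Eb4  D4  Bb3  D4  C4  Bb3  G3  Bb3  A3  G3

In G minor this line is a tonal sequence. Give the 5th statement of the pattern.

C3 Eb3 D3 C3

With a 4-note motive the entries are D4, Bb3, G3, each down a 3rd from the previous.
Continuing the starts: Eb3 → C3.
So cell 5 is C3 Eb3 D3 C3.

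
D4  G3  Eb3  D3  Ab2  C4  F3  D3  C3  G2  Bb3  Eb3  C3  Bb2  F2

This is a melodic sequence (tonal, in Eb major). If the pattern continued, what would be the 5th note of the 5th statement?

With 5-note cells, note 5 of each statement runs Ab2, G2, F2.
Each moves down a 2nd. Continuing: Eb2 → D2.

D2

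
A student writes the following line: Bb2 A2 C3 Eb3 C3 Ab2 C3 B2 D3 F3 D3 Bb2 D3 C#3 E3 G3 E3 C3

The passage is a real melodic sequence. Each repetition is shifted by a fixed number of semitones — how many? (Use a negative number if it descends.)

The 6-note cells begin on Bb2, C3, D3 — each up a 2nd from the last.
Bb2→C3 is 48 − 46 = 2 semitones.

2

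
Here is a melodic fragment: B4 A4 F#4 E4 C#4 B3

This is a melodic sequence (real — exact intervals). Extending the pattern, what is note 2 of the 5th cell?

Grouping in 2s, the 2nd note of each cell is A4, E4, B3.
Extending down a 4th: F#3 → C#3.

C#3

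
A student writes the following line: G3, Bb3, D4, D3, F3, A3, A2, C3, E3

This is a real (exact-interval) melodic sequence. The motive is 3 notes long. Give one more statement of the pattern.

E2 G2 B2

Taking 3-note groups, the heads are G3, D3, A2: the pattern moves down a 4th.
Statement 4 starts on E2 and keeps the same exact contour: E2 G2 B2.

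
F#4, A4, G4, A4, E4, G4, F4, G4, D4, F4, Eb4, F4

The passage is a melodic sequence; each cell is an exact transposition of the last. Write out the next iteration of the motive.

C4 Eb4 Db4 Eb4

Unit = 4 notes; the statements start on F#4, E4, D4, moving down a 2nd each time.
Statement 4 starts on C4 and keeps the same exact contour: C4 Eb4 Db4 Eb4.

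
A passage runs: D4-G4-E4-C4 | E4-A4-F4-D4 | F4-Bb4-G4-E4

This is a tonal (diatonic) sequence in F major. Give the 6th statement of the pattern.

Bb4 E5 C5 A4

With a 4-note motive the entries are D4, E4, F4, each up a 2nd from the previous.
Carrying on: G4 → A4 → Bb4.
So cell 6 is Bb4 E5 C5 A4.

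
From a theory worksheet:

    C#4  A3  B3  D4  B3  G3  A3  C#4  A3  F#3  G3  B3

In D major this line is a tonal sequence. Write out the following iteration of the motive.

G3 E3 F#3 A3

The 4-note cells begin on C#4, B3, A3 — each down a 2nd from the last.
From G3 the diatonic shape gives G3 E3 F#3 A3.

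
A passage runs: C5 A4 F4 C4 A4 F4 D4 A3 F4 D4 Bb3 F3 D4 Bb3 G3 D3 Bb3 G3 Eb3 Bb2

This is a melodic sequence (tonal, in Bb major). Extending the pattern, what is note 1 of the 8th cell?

With 4-note cells, note 1 of each statement runs C5, A4, F4, D4, Bb3.
Extending down a 3rd: G3 → Eb3 → C3.

C3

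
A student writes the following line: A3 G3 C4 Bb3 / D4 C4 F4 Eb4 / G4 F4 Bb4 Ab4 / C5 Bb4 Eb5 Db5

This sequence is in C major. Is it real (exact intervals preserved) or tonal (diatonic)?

Each cell has the same semitone pattern (-2, 5, -2) — intervals are preserved exactly.
And Bb3 lies outside C major, so the sequence is real rather than tonal.

real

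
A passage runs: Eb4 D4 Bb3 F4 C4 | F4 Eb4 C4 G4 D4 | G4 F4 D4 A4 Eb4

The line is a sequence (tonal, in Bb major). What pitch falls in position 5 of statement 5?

With 5-note cells, note 5 of each statement runs C4, D4, Eb4.
Extending up a 2nd: F4 → G4.

G4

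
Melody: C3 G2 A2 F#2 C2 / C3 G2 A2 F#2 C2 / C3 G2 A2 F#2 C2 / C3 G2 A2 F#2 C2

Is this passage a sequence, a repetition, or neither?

repetition

Each 5-note cell is identical (C3 G2 A2 F#2 C2), restated at the same pitch.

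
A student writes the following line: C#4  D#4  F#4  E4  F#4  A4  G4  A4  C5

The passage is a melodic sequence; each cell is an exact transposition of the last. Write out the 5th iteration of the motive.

Unit = 3 notes; the statements start on C#4, E4, G4, moving up a 3rd each time.
Carrying on: Bb4 → Db5.
Statement 5 starts on Db5 and keeps the same exact contour: Db5 Eb5 Gb5.

Db5 Eb5 Gb5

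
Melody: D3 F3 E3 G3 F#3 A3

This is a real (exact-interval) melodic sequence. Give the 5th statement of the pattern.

A#3 C#4

Taking 2-note groups, the heads are D3, E3, F#3: the pattern moves up a 2nd.
Extending up a 2nd: G#3 → A#3.
From A#3 the exact shape gives A#3 C#4.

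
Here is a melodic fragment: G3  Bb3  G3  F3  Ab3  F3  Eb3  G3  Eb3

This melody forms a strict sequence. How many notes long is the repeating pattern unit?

There are 9 notes; a 3-note unit gives 3 cells:
G3 Bb3 G3 | F3 Ab3 F3 | Eb3 G3 Eb3
That's a consistent down a 2nd shift per cell, and no other grouping gives one.

3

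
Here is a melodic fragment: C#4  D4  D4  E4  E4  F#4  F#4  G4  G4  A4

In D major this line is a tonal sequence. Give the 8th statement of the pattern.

C#5 D5

Taking 2-note groups, the heads are C#4, D4, E4, F#4, G4: the pattern moves up a 2nd.
Continuing the starts: A4 → B4 → C#5.
Statement 8 starts on C#5 and keeps the same diatonic contour: C#5 D5.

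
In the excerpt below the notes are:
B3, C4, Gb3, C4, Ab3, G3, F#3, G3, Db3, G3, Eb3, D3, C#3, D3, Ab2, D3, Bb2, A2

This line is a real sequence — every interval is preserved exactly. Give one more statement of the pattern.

G#2 A2 Eb2 A2 F2 E2

Unit = 6 notes; the statements start on B3, F#3, C#3, moving down a 4th each time.
From G#2 the exact shape gives G#2 A2 Eb2 A2 F2 E2.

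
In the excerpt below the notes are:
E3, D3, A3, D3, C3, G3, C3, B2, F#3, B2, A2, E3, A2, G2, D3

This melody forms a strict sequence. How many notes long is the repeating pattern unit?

There are 15 notes; a 3-note unit gives 5 cells:
E3 D3 A3 | D3 C3 G3 | C3 B2 F#3 | B2 A2 E3 | A2 G2 D3
That's a consistent down a 2nd shift per cell, and no other grouping gives one.

3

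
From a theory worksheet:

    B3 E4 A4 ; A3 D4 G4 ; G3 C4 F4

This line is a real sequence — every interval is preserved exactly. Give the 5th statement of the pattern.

The 3-note cells begin on B3, A3, G3 — each down a 2nd from the last.
Continuing the starts: F3 → Eb3.
So cell 5 is Eb3 Ab3 Db4.

Eb3 Ab3 Db4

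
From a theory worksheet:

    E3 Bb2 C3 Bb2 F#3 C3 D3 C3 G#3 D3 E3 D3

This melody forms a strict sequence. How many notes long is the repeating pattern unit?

4

12 notes total. Splitting into 3 groups of 4:
E3 Bb2 C3 Bb2 | F#3 C3 D3 C3 | G#3 D3 E3 D3
Each cell is the previous one up a 2nd — so the unit is 4 notes.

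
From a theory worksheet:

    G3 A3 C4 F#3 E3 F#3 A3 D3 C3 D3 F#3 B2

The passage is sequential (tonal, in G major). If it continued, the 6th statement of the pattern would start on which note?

Unit = 4 notes; the statements start on G3, E3, C3, moving down a 3rd each time.
Extending the heads down a 3rd: A2 → F#2 → D2.

D2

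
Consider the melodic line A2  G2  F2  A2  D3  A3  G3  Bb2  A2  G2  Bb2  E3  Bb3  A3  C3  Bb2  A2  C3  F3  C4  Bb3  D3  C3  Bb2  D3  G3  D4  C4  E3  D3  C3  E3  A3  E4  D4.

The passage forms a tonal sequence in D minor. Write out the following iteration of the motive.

Taking 7-note groups, the heads are A2, Bb2, C3, D3, E3: the pattern moves up a 2nd.
Statement 6 starts on F3 and keeps the same diatonic contour: F3 E3 D3 F3 Bb3 F4 E4.

F3 E3 D3 F3 Bb3 F4 E4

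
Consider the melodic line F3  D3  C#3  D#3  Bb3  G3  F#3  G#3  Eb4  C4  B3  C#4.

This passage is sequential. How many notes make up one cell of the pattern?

12 notes total. Splitting into 3 groups of 4:
F3 D3 C#3 D#3 | Bb3 G3 F#3 G#3 | Eb4 C4 B3 C#4
Every group is a transposition up a 4th of the one before; no shorter unit works.

4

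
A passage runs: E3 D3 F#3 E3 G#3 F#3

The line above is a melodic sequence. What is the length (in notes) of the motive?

6 notes total. Splitting into 3 groups of 2:
E3 D3 | F#3 E3 | G#3 F#3
That's a consistent up a 2nd shift per cell, and no other grouping gives one.

2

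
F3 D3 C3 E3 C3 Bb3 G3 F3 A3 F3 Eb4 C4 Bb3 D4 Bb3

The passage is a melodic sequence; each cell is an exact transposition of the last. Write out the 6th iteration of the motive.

Unit = 5 notes; the statements start on F3, Bb3, Eb4, moving up a 4th each time.
Continuing the starts: Ab4 → Db5 → Gb5.
So cell 6 is Gb5 Eb5 Db5 F5 Db5.

Gb5 Eb5 Db5 F5 Db5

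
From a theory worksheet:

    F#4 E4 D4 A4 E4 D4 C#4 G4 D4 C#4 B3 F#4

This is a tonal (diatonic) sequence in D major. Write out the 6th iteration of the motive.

Unit = 4 notes; the statements start on F#4, E4, D4, moving down a 2nd each time.
Extending down a 2nd: C#4 → B3 → A3.
From A3 the diatonic shape gives A3 G3 F#3 C#4.

A3 G3 F#3 C#4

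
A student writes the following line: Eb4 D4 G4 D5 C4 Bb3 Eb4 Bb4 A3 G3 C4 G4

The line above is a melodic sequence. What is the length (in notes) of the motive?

4

12 notes total. Splitting into 3 groups of 4:
Eb4 D4 G4 D5 | C4 Bb3 Eb4 Bb4 | A3 G3 C4 G4
That's a consistent down a 3rd shift per cell, and no other grouping gives one.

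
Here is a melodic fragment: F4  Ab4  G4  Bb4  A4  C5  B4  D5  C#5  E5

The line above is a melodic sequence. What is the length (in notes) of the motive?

2

There are 10 notes; a 2-note unit gives 5 cells:
F4 Ab4 | G4 Bb4 | A4 C5 | B4 D5 | C#5 E5
Every group is a transposition up a 2nd of the one before; no shorter unit works.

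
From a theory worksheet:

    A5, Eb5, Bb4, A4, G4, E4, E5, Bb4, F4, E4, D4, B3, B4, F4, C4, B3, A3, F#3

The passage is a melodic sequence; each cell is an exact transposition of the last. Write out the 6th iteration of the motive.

Unit = 6 notes; the statements start on A5, E5, B4, moving down a 4th each time.
Extending down a 4th: F#4 → C#4 → G#3.
Statement 6 starts on G#3 and keeps the same exact contour: G#3 D3 A2 G#2 F#2 D#2.

G#3 D3 A2 G#2 F#2 D#2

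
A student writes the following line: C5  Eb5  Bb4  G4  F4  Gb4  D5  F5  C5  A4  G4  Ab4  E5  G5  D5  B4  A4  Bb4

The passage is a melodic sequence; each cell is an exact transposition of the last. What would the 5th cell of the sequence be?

The 6-note cells begin on C5, D5, E5 — each up a 2nd from the last.
Carrying on: F#5 → G#5.
So cell 5 is G#5 B5 F#5 D#5 C#5 D5.

G#5 B5 F#5 D#5 C#5 D5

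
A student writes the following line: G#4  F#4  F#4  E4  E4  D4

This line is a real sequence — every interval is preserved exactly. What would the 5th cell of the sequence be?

Unit = 2 notes; the statements start on G#4, F#4, E4, moving down a 2nd each time.
Extending down a 2nd: D4 → C4.
From C4 the exact shape gives C4 Bb3.

C4 Bb3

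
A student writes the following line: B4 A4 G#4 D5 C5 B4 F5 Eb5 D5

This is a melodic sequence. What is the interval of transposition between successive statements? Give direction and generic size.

up a 3rd

With a 3-note motive the entries are B4, D5, F5, each up a 3rd from the previous.
From B4 to D5: up a 3rd.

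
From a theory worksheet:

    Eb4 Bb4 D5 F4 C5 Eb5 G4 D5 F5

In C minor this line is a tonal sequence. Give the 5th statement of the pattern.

The 3-note cells begin on Eb4, F4, G4 — each up a 2nd from the last.
Extending up a 2nd: Ab4 → Bb4.
Statement 5 starts on Bb4 and keeps the same diatonic contour: Bb4 F5 Ab5.

Bb4 F5 Ab5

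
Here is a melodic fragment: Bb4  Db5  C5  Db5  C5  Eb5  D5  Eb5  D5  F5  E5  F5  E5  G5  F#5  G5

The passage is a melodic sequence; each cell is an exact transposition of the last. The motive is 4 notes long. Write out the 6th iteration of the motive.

G#5 B5 A#5 B5

The 4-note cells begin on Bb4, C5, D5, E5 — each up a 2nd from the last.
Continuing the starts: F#5 → G#5.
From G#5 the exact shape gives G#5 B5 A#5 B5.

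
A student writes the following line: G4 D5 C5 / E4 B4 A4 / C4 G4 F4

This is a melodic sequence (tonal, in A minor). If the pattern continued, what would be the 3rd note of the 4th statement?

With 3-note cells, note 3 of each statement runs C5, A4, F4.
Each moves down a 3rd; the next is D4.

D4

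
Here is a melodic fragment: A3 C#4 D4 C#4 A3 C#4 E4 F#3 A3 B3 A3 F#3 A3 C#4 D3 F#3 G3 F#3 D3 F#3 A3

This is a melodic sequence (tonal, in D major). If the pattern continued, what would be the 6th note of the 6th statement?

Grouping in 7s, the 6th note of each cell is C#4, A3, F#3.
Each moves down a 3rd. Continuing: D3 → B2 → G2.

G2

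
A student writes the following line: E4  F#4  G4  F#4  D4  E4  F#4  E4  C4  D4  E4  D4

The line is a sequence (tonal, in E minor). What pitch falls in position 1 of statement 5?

A3

Grouping in 4s, the 1st note of each cell is E4, D4, C4.
Extending down a 2nd: B3 → A3.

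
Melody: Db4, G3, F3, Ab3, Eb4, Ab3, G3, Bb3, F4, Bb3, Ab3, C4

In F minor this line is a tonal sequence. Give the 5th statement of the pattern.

Ab4 Db4 C4 Eb4

The 4-note cells begin on Db4, Eb4, F4 — each up a 2nd from the last.
Carrying on: G4 → Ab4.
So cell 5 is Ab4 Db4 C4 Eb4.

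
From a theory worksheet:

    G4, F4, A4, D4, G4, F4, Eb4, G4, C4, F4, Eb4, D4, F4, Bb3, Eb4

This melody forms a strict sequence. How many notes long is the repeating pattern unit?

There are 15 notes; a 5-note unit gives 3 cells:
G4 F4 A4 D4 G4 | F4 Eb4 G4 C4 F4 | Eb4 D4 F4 Bb3 Eb4
Every group is a transposition down a 2nd of the one before; no shorter unit works.

5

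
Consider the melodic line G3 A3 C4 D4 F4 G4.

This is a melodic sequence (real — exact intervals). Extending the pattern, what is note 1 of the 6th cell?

Ab5

With 2-note cells, note 1 of each statement runs G3, C4, F4.
Carrying that up a 4th forward: Bb4 → Eb5 → Ab5.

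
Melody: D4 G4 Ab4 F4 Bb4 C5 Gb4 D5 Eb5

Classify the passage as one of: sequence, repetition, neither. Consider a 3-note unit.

Note 1 of cell 3 is Gb4; if this were a sequence it would be Ab4. No unit length gives a consistent transposition pattern.

neither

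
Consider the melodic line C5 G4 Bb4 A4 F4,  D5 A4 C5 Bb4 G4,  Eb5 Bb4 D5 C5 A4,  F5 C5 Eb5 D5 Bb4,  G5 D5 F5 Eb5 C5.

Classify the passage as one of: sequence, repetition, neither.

Each 5-note cell is the previous one transposed up a 2nd.

sequence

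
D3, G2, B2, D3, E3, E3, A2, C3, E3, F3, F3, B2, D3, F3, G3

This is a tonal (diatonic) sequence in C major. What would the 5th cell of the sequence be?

With a 5-note motive the entries are D3, E3, F3, each up a 2nd from the previous.
Extending up a 2nd: G3 → A3.
So cell 5 is A3 D3 F3 A3 B3.

A3 D3 F3 A3 B3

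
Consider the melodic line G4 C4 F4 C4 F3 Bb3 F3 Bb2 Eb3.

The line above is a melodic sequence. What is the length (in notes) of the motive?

3

Try groups of 3 (3 cells in 9 notes):
G4 C4 F4 | C4 F3 Bb3 | F3 Bb2 Eb3
Each cell is the previous one down a 5th — so the unit is 3 notes.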